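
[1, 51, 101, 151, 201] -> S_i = 1 + 50*i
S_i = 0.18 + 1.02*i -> [0.18, 1.2, 2.22, 3.24, 4.26]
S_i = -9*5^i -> [-9, -45, -225, -1125, -5625]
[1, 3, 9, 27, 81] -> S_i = 1*3^i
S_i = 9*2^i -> [9, 18, 36, 72, 144]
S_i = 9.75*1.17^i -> [9.75, 11.41, 13.35, 15.62, 18.27]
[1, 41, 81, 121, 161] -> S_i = 1 + 40*i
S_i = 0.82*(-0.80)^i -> [0.82, -0.66, 0.52, -0.42, 0.34]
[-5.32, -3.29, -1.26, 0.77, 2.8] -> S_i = -5.32 + 2.03*i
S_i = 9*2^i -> [9, 18, 36, 72, 144]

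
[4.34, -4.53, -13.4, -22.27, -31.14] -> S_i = 4.34 + -8.87*i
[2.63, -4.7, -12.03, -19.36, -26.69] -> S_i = 2.63 + -7.33*i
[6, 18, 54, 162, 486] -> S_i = 6*3^i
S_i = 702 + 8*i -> [702, 710, 718, 726, 734]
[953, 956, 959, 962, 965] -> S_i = 953 + 3*i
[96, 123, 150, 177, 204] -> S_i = 96 + 27*i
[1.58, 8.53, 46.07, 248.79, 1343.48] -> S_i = 1.58*5.40^i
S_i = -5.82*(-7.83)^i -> [-5.82, 45.57, -356.82, 2793.88, -21876.11]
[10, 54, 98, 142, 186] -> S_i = 10 + 44*i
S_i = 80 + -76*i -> [80, 4, -72, -148, -224]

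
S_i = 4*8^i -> [4, 32, 256, 2048, 16384]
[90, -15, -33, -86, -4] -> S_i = Random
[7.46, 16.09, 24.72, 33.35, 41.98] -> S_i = 7.46 + 8.63*i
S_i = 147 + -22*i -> [147, 125, 103, 81, 59]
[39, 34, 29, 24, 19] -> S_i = 39 + -5*i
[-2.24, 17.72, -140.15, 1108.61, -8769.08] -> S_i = -2.24*(-7.91)^i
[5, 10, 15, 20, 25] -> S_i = 5 + 5*i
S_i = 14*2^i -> [14, 28, 56, 112, 224]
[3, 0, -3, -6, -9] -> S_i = 3 + -3*i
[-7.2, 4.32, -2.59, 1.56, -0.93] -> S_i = -7.20*(-0.60)^i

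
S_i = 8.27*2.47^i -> [8.27, 20.43, 50.45, 124.62, 307.82]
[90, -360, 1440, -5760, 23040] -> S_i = 90*-4^i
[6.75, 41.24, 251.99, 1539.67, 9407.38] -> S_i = 6.75*6.11^i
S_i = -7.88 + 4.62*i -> [-7.88, -3.26, 1.36, 5.98, 10.6]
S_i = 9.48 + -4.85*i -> [9.48, 4.63, -0.22, -5.07, -9.92]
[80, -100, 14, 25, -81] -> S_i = Random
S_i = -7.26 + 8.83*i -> [-7.26, 1.57, 10.4, 19.23, 28.06]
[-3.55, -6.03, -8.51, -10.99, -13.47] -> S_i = -3.55 + -2.48*i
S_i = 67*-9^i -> [67, -603, 5427, -48843, 439587]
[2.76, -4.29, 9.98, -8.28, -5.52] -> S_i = Random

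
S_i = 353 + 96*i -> [353, 449, 545, 641, 737]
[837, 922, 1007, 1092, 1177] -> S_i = 837 + 85*i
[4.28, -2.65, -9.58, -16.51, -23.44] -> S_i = 4.28 + -6.93*i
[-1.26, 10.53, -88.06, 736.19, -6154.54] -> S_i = -1.26*(-8.36)^i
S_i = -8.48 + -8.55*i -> [-8.48, -17.03, -25.58, -34.13, -42.68]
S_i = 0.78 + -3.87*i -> [0.78, -3.09, -6.96, -10.83, -14.7]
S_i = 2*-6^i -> [2, -12, 72, -432, 2592]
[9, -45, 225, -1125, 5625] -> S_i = 9*-5^i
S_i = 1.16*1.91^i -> [1.16, 2.22, 4.23, 8.08, 15.44]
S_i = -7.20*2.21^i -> [-7.2, -15.91, -35.17, -77.72, -171.75]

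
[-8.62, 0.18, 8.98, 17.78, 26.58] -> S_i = -8.62 + 8.80*i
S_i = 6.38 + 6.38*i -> [6.38, 12.76, 19.14, 25.52, 31.9]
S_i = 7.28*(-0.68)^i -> [7.28, -4.95, 3.37, -2.29, 1.56]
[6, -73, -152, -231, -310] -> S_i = 6 + -79*i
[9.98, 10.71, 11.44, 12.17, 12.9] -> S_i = 9.98 + 0.73*i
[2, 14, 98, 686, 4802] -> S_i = 2*7^i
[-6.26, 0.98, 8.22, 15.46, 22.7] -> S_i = -6.26 + 7.24*i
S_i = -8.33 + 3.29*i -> [-8.33, -5.04, -1.75, 1.54, 4.83]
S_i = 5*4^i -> [5, 20, 80, 320, 1280]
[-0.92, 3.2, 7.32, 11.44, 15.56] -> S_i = -0.92 + 4.12*i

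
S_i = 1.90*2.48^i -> [1.9, 4.71, 11.69, 28.98, 71.87]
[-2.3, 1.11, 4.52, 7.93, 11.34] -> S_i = -2.30 + 3.41*i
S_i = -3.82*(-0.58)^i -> [-3.82, 2.22, -1.29, 0.75, -0.43]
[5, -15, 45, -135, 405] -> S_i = 5*-3^i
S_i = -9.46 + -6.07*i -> [-9.46, -15.53, -21.6, -27.67, -33.74]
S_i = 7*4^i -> [7, 28, 112, 448, 1792]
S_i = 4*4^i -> [4, 16, 64, 256, 1024]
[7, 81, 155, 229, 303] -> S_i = 7 + 74*i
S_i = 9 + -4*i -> [9, 5, 1, -3, -7]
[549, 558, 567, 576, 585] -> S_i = 549 + 9*i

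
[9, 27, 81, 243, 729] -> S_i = 9*3^i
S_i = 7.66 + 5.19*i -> [7.66, 12.85, 18.04, 23.23, 28.42]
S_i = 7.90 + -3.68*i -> [7.9, 4.22, 0.54, -3.14, -6.82]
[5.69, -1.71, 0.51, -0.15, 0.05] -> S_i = 5.69*(-0.30)^i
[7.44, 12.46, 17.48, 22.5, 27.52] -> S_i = 7.44 + 5.02*i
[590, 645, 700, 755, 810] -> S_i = 590 + 55*i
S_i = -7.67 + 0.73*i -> [-7.67, -6.94, -6.21, -5.48, -4.75]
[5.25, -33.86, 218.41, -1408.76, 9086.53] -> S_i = 5.25*(-6.45)^i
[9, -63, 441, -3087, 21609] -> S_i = 9*-7^i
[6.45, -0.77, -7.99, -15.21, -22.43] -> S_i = 6.45 + -7.22*i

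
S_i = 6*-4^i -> [6, -24, 96, -384, 1536]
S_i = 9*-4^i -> [9, -36, 144, -576, 2304]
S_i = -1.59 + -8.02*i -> [-1.59, -9.61, -17.63, -25.65, -33.67]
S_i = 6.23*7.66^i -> [6.23, 47.72, 365.55, 2800.11, 21448.81]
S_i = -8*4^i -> [-8, -32, -128, -512, -2048]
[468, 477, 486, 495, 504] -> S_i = 468 + 9*i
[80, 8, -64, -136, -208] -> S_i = 80 + -72*i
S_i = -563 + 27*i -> [-563, -536, -509, -482, -455]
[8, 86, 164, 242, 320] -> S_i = 8 + 78*i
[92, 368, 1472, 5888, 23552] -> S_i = 92*4^i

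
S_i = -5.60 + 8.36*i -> [-5.6, 2.76, 11.12, 19.48, 27.84]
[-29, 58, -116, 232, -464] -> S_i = -29*-2^i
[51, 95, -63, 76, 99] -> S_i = Random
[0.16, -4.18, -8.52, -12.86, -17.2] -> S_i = 0.16 + -4.34*i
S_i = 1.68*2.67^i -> [1.68, 4.49, 11.98, 31.98, 85.38]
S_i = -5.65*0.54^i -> [-5.65, -3.05, -1.65, -0.89, -0.48]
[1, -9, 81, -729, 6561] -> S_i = 1*-9^i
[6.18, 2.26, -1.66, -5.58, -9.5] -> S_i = 6.18 + -3.92*i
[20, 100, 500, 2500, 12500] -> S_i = 20*5^i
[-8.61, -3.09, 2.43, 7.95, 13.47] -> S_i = -8.61 + 5.52*i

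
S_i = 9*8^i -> [9, 72, 576, 4608, 36864]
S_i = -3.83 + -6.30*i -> [-3.83, -10.13, -16.43, -22.73, -29.03]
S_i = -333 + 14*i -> [-333, -319, -305, -291, -277]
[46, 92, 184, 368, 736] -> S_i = 46*2^i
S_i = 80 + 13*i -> [80, 93, 106, 119, 132]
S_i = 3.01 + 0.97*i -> [3.01, 3.98, 4.95, 5.92, 6.89]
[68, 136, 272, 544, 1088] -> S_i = 68*2^i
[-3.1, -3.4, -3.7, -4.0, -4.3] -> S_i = -3.10 + -0.30*i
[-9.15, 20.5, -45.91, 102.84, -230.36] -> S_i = -9.15*(-2.24)^i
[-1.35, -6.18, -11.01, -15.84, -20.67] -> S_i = -1.35 + -4.83*i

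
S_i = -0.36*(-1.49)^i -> [-0.36, 0.54, -0.8, 1.19, -1.77]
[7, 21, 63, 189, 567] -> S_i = 7*3^i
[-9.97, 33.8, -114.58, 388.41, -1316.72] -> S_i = -9.97*(-3.39)^i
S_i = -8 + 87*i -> [-8, 79, 166, 253, 340]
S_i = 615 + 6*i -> [615, 621, 627, 633, 639]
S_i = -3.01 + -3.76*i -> [-3.01, -6.77, -10.53, -14.29, -18.05]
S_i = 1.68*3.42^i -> [1.68, 5.75, 19.65, 67.2, 229.83]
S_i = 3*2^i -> [3, 6, 12, 24, 48]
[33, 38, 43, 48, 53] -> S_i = 33 + 5*i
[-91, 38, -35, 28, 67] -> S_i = Random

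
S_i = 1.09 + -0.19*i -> [1.09, 0.9, 0.71, 0.52, 0.33]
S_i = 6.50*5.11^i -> [6.5, 33.22, 169.73, 867.31, 4431.97]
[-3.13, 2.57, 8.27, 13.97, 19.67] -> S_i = -3.13 + 5.70*i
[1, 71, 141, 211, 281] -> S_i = 1 + 70*i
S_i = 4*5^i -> [4, 20, 100, 500, 2500]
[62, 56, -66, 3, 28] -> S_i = Random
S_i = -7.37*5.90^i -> [-7.37, -43.48, -256.55, -1513.64, -8930.5]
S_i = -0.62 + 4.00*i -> [-0.62, 3.38, 7.38, 11.38, 15.38]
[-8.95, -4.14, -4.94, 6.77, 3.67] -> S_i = Random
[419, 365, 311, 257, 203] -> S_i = 419 + -54*i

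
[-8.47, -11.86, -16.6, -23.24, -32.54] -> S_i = -8.47*1.40^i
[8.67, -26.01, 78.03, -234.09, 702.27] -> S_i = 8.67*(-3.00)^i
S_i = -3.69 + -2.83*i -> [-3.69, -6.52, -9.35, -12.18, -15.01]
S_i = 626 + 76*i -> [626, 702, 778, 854, 930]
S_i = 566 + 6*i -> [566, 572, 578, 584, 590]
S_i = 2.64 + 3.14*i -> [2.64, 5.78, 8.92, 12.06, 15.2]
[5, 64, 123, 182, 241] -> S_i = 5 + 59*i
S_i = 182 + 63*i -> [182, 245, 308, 371, 434]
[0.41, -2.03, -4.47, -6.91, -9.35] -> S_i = 0.41 + -2.44*i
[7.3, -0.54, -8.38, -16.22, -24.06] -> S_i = 7.30 + -7.84*i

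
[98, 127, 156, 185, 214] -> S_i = 98 + 29*i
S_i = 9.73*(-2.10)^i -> [9.73, -20.43, 42.91, -90.11, 189.23]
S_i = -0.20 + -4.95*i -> [-0.2, -5.15, -10.1, -15.05, -20.0]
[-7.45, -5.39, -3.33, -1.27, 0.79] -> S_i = -7.45 + 2.06*i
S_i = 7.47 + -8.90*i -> [7.47, -1.43, -10.33, -19.23, -28.13]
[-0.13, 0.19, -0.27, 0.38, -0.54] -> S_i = -0.13*(-1.43)^i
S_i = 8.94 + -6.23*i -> [8.94, 2.71, -3.52, -9.75, -15.98]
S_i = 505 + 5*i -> [505, 510, 515, 520, 525]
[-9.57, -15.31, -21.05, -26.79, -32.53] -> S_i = -9.57 + -5.74*i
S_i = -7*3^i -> [-7, -21, -63, -189, -567]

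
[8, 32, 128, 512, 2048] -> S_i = 8*4^i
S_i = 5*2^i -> [5, 10, 20, 40, 80]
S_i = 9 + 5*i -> [9, 14, 19, 24, 29]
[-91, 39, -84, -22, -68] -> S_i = Random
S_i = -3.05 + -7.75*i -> [-3.05, -10.8, -18.55, -26.3, -34.05]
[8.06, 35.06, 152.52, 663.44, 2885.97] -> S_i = 8.06*4.35^i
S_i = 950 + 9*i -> [950, 959, 968, 977, 986]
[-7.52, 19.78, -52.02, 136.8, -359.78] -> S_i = -7.52*(-2.63)^i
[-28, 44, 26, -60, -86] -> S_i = Random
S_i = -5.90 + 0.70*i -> [-5.9, -5.2, -4.5, -3.8, -3.1]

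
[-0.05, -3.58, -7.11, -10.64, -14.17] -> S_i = -0.05 + -3.53*i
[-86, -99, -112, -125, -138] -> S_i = -86 + -13*i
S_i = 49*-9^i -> [49, -441, 3969, -35721, 321489]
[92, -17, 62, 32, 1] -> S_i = Random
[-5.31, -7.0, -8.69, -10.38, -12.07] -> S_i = -5.31 + -1.69*i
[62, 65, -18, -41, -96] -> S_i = Random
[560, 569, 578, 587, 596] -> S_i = 560 + 9*i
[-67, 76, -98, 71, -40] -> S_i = Random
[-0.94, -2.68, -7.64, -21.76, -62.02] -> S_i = -0.94*2.85^i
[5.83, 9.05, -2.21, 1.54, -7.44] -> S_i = Random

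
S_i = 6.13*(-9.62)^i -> [6.13, -58.97, 567.3, -5457.4, 52500.18]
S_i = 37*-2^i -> [37, -74, 148, -296, 592]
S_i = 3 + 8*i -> [3, 11, 19, 27, 35]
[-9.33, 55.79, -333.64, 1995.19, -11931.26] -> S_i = -9.33*(-5.98)^i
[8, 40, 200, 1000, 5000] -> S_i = 8*5^i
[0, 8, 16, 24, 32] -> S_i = 0 + 8*i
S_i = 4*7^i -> [4, 28, 196, 1372, 9604]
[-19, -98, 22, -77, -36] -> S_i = Random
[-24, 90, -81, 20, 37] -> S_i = Random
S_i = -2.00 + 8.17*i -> [-2.0, 6.17, 14.34, 22.51, 30.68]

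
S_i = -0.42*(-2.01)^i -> [-0.42, 0.84, -1.7, 3.41, -6.86]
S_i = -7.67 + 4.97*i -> [-7.67, -2.7, 2.27, 7.24, 12.21]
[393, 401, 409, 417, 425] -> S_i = 393 + 8*i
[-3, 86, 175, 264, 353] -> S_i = -3 + 89*i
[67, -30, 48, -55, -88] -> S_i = Random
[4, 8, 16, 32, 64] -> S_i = 4*2^i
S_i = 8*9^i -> [8, 72, 648, 5832, 52488]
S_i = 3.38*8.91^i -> [3.38, 30.12, 268.33, 2390.84, 21302.35]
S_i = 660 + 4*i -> [660, 664, 668, 672, 676]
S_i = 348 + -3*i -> [348, 345, 342, 339, 336]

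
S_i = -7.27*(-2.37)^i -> [-7.27, 17.23, -40.83, 96.78, -229.37]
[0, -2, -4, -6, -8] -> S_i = 0 + -2*i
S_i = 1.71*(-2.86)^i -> [1.71, -4.89, 13.99, -40.0, 114.41]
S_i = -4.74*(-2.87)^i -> [-4.74, 13.6, -39.04, 112.05, -321.59]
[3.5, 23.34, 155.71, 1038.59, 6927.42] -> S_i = 3.50*6.67^i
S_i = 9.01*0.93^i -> [9.01, 8.38, 7.79, 7.25, 6.74]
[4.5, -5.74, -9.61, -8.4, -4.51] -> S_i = Random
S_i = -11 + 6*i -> [-11, -5, 1, 7, 13]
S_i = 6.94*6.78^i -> [6.94, 47.05, 319.02, 2162.96, 14664.87]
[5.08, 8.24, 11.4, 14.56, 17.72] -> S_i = 5.08 + 3.16*i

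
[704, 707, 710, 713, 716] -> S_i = 704 + 3*i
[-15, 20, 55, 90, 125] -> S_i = -15 + 35*i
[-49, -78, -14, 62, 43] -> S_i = Random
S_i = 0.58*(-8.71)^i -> [0.58, -5.05, 44.0, -383.25, 3338.11]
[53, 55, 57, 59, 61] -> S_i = 53 + 2*i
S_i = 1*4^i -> [1, 4, 16, 64, 256]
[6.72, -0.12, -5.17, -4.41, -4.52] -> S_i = Random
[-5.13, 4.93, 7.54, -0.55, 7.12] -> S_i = Random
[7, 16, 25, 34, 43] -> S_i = 7 + 9*i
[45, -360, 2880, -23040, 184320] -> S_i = 45*-8^i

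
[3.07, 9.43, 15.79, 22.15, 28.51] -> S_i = 3.07 + 6.36*i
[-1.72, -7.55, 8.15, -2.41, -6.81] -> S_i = Random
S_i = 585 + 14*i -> [585, 599, 613, 627, 641]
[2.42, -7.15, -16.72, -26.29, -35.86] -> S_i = 2.42 + -9.57*i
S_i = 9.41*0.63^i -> [9.41, 5.93, 3.73, 2.35, 1.48]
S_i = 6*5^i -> [6, 30, 150, 750, 3750]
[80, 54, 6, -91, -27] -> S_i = Random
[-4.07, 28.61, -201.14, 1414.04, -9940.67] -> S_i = -4.07*(-7.03)^i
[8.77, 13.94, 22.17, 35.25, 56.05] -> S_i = 8.77*1.59^i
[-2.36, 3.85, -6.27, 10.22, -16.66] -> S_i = -2.36*(-1.63)^i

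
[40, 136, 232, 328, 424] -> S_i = 40 + 96*i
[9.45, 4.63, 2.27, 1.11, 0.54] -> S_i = 9.45*0.49^i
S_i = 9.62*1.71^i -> [9.62, 16.45, 28.13, 48.1, 82.25]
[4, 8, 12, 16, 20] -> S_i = 4 + 4*i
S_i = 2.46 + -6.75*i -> [2.46, -4.29, -11.04, -17.79, -24.54]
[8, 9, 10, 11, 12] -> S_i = 8 + 1*i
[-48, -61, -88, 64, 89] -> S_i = Random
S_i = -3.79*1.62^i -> [-3.79, -6.14, -9.95, -16.11, -26.1]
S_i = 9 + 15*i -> [9, 24, 39, 54, 69]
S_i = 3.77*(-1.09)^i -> [3.77, -4.11, 4.48, -4.88, 5.32]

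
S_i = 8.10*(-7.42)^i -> [8.1, -60.1, 445.96, -3309.0, 24552.78]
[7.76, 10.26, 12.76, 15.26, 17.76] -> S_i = 7.76 + 2.50*i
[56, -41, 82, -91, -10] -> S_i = Random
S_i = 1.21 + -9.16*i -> [1.21, -7.95, -17.11, -26.27, -35.43]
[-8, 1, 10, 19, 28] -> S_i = -8 + 9*i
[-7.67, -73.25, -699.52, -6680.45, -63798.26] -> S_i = -7.67*9.55^i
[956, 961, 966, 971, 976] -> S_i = 956 + 5*i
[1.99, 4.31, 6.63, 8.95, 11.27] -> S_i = 1.99 + 2.32*i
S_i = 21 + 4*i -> [21, 25, 29, 33, 37]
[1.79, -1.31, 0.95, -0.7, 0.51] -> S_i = 1.79*(-0.73)^i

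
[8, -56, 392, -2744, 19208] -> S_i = 8*-7^i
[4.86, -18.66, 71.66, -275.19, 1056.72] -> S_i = 4.86*(-3.84)^i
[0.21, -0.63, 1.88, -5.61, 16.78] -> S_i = 0.21*(-2.99)^i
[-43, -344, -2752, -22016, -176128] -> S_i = -43*8^i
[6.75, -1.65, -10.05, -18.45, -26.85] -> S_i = 6.75 + -8.40*i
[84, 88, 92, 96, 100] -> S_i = 84 + 4*i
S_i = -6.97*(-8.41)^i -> [-6.97, 58.62, -492.97, 4145.92, -34867.17]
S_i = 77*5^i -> [77, 385, 1925, 9625, 48125]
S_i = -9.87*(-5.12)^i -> [-9.87, 50.53, -258.74, 1324.73, -6782.61]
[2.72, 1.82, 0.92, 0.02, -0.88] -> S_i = 2.72 + -0.90*i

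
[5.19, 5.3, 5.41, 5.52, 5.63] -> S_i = 5.19 + 0.11*i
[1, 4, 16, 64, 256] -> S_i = 1*4^i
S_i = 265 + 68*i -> [265, 333, 401, 469, 537]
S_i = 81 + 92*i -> [81, 173, 265, 357, 449]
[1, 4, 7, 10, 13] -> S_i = 1 + 3*i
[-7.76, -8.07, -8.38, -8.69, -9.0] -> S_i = -7.76 + -0.31*i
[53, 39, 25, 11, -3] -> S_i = 53 + -14*i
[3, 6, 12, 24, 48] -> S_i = 3*2^i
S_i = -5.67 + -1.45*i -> [-5.67, -7.12, -8.57, -10.02, -11.47]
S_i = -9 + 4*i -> [-9, -5, -1, 3, 7]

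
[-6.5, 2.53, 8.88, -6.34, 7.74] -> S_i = Random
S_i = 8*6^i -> [8, 48, 288, 1728, 10368]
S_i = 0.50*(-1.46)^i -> [0.5, -0.73, 1.07, -1.56, 2.27]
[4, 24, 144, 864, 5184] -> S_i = 4*6^i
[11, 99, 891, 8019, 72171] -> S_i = 11*9^i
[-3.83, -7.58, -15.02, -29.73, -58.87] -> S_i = -3.83*1.98^i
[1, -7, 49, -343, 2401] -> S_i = 1*-7^i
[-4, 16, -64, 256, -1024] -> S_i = -4*-4^i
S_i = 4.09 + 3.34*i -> [4.09, 7.43, 10.77, 14.11, 17.45]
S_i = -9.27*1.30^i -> [-9.27, -12.05, -15.67, -20.37, -26.48]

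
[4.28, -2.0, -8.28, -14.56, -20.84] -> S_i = 4.28 + -6.28*i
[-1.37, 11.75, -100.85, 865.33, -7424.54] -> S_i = -1.37*(-8.58)^i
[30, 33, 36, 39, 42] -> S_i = 30 + 3*i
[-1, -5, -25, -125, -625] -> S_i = -1*5^i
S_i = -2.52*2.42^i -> [-2.52, -6.1, -14.76, -35.71, -86.43]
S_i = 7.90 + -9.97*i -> [7.9, -2.07, -12.04, -22.01, -31.98]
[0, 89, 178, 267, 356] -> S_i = 0 + 89*i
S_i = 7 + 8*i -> [7, 15, 23, 31, 39]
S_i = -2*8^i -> [-2, -16, -128, -1024, -8192]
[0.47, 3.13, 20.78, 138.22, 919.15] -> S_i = 0.47*6.65^i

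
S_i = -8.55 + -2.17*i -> [-8.55, -10.72, -12.89, -15.06, -17.23]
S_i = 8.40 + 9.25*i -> [8.4, 17.65, 26.9, 36.15, 45.4]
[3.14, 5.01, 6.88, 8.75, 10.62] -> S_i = 3.14 + 1.87*i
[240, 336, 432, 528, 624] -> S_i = 240 + 96*i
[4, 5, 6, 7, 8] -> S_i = 4 + 1*i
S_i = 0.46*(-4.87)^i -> [0.46, -2.24, 10.91, -53.13, 258.75]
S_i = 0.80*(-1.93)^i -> [0.8, -1.54, 2.98, -5.75, 11.1]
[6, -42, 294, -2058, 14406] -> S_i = 6*-7^i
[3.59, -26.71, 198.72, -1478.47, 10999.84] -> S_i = 3.59*(-7.44)^i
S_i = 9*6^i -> [9, 54, 324, 1944, 11664]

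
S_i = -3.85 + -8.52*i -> [-3.85, -12.37, -20.89, -29.41, -37.93]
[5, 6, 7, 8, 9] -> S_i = 5 + 1*i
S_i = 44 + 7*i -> [44, 51, 58, 65, 72]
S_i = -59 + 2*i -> [-59, -57, -55, -53, -51]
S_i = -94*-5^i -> [-94, 470, -2350, 11750, -58750]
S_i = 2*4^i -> [2, 8, 32, 128, 512]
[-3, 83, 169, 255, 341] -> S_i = -3 + 86*i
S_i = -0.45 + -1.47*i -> [-0.45, -1.92, -3.39, -4.86, -6.33]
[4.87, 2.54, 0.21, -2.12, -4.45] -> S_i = 4.87 + -2.33*i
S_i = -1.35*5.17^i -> [-1.35, -6.98, -36.08, -186.55, -964.49]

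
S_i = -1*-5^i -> [-1, 5, -25, 125, -625]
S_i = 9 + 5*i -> [9, 14, 19, 24, 29]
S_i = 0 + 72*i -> [0, 72, 144, 216, 288]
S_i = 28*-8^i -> [28, -224, 1792, -14336, 114688]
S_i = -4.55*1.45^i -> [-4.55, -6.6, -9.57, -13.87, -20.11]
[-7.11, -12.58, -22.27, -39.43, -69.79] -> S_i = -7.11*1.77^i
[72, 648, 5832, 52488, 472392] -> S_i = 72*9^i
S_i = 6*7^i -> [6, 42, 294, 2058, 14406]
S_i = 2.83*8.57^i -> [2.83, 24.25, 207.85, 1781.27, 15265.45]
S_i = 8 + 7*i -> [8, 15, 22, 29, 36]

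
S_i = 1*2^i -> [1, 2, 4, 8, 16]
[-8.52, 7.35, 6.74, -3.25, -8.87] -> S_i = Random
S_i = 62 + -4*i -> [62, 58, 54, 50, 46]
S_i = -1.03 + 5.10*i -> [-1.03, 4.07, 9.17, 14.27, 19.37]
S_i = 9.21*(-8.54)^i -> [9.21, -78.65, 671.7, -5736.32, 48988.16]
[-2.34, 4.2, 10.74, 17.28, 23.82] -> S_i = -2.34 + 6.54*i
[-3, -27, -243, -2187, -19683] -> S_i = -3*9^i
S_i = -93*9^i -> [-93, -837, -7533, -67797, -610173]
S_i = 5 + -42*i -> [5, -37, -79, -121, -163]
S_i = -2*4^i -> [-2, -8, -32, -128, -512]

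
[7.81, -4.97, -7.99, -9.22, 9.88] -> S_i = Random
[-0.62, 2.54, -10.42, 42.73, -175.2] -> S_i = -0.62*(-4.10)^i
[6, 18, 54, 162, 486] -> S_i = 6*3^i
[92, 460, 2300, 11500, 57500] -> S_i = 92*5^i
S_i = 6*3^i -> [6, 18, 54, 162, 486]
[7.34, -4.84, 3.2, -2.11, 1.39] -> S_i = 7.34*(-0.66)^i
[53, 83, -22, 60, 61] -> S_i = Random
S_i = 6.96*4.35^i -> [6.96, 30.28, 131.7, 572.9, 2492.1]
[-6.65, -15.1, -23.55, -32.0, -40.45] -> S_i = -6.65 + -8.45*i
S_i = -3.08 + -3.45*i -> [-3.08, -6.53, -9.98, -13.43, -16.88]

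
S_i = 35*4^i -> [35, 140, 560, 2240, 8960]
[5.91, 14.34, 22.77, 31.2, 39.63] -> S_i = 5.91 + 8.43*i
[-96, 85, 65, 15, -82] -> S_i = Random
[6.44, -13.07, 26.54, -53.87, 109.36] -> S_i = 6.44*(-2.03)^i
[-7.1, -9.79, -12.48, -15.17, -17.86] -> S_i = -7.10 + -2.69*i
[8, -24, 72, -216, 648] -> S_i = 8*-3^i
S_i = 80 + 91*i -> [80, 171, 262, 353, 444]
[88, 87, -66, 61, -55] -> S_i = Random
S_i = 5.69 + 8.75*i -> [5.69, 14.44, 23.19, 31.94, 40.69]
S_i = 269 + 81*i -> [269, 350, 431, 512, 593]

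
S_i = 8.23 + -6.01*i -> [8.23, 2.22, -3.79, -9.8, -15.81]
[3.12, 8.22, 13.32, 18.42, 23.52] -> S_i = 3.12 + 5.10*i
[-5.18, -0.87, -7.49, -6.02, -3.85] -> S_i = Random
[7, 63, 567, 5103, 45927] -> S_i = 7*9^i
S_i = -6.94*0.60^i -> [-6.94, -4.16, -2.5, -1.5, -0.9]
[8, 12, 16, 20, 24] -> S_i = 8 + 4*i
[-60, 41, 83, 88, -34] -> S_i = Random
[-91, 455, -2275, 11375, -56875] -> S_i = -91*-5^i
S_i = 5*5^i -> [5, 25, 125, 625, 3125]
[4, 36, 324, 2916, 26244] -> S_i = 4*9^i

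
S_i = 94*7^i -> [94, 658, 4606, 32242, 225694]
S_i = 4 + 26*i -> [4, 30, 56, 82, 108]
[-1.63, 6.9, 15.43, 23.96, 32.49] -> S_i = -1.63 + 8.53*i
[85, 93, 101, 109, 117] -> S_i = 85 + 8*i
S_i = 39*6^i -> [39, 234, 1404, 8424, 50544]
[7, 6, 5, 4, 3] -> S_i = 7 + -1*i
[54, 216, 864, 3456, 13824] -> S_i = 54*4^i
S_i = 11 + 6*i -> [11, 17, 23, 29, 35]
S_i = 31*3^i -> [31, 93, 279, 837, 2511]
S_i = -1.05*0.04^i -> [-1.05, -0.04, -0.0, -0.0, -0.0]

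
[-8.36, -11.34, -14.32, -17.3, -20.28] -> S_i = -8.36 + -2.98*i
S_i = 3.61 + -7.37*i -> [3.61, -3.76, -11.13, -18.5, -25.87]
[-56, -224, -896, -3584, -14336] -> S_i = -56*4^i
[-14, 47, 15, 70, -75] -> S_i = Random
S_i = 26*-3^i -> [26, -78, 234, -702, 2106]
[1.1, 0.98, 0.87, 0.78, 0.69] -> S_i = 1.10*0.89^i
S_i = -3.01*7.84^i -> [-3.01, -23.6, -185.01, -1450.49, -11371.84]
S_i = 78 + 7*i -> [78, 85, 92, 99, 106]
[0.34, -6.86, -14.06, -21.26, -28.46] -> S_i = 0.34 + -7.20*i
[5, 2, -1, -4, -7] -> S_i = 5 + -3*i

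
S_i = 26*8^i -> [26, 208, 1664, 13312, 106496]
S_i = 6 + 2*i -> [6, 8, 10, 12, 14]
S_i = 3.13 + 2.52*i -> [3.13, 5.65, 8.17, 10.69, 13.21]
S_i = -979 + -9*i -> [-979, -988, -997, -1006, -1015]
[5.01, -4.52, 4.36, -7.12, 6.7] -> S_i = Random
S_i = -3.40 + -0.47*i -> [-3.4, -3.87, -4.34, -4.81, -5.28]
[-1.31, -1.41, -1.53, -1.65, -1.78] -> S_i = -1.31*1.08^i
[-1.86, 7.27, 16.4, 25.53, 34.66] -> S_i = -1.86 + 9.13*i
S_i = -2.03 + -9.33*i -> [-2.03, -11.36, -20.69, -30.02, -39.35]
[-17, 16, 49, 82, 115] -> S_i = -17 + 33*i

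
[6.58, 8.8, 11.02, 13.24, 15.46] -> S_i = 6.58 + 2.22*i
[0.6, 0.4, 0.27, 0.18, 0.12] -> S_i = 0.60*0.67^i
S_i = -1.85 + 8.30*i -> [-1.85, 6.45, 14.75, 23.05, 31.35]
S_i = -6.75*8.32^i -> [-6.75, -56.16, -467.25, -3887.53, -32344.25]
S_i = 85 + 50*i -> [85, 135, 185, 235, 285]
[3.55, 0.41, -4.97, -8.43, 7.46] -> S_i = Random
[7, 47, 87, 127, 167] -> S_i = 7 + 40*i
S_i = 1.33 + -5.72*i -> [1.33, -4.39, -10.11, -15.83, -21.55]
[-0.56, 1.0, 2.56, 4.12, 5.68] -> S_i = -0.56 + 1.56*i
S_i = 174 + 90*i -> [174, 264, 354, 444, 534]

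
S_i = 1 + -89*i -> [1, -88, -177, -266, -355]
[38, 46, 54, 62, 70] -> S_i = 38 + 8*i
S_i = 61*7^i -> [61, 427, 2989, 20923, 146461]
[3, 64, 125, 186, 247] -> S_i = 3 + 61*i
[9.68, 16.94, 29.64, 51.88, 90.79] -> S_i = 9.68*1.75^i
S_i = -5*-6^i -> [-5, 30, -180, 1080, -6480]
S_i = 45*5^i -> [45, 225, 1125, 5625, 28125]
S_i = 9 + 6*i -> [9, 15, 21, 27, 33]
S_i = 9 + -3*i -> [9, 6, 3, 0, -3]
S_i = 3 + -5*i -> [3, -2, -7, -12, -17]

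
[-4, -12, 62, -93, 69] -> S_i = Random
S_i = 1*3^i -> [1, 3, 9, 27, 81]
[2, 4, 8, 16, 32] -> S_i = 2*2^i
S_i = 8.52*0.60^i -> [8.52, 5.11, 3.07, 1.84, 1.1]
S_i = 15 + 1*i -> [15, 16, 17, 18, 19]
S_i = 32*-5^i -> [32, -160, 800, -4000, 20000]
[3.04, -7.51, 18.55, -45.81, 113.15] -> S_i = 3.04*(-2.47)^i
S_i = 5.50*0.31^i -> [5.5, 1.7, 0.53, 0.16, 0.05]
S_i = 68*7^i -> [68, 476, 3332, 23324, 163268]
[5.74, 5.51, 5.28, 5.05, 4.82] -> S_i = 5.74 + -0.23*i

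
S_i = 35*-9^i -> [35, -315, 2835, -25515, 229635]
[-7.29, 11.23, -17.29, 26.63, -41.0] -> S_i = -7.29*(-1.54)^i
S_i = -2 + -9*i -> [-2, -11, -20, -29, -38]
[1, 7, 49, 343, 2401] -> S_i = 1*7^i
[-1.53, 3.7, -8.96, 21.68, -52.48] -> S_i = -1.53*(-2.42)^i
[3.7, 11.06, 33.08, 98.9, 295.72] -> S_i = 3.70*2.99^i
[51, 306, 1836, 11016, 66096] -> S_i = 51*6^i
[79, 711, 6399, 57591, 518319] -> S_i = 79*9^i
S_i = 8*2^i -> [8, 16, 32, 64, 128]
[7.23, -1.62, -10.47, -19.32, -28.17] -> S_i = 7.23 + -8.85*i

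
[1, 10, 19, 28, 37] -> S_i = 1 + 9*i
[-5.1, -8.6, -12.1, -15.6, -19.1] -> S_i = -5.10 + -3.50*i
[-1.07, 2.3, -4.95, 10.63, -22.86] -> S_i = -1.07*(-2.15)^i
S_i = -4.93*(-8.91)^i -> [-4.93, 43.93, -391.38, 3487.23, -31071.18]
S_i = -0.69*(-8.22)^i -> [-0.69, 5.67, -46.62, 383.23, -3150.19]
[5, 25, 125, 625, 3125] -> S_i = 5*5^i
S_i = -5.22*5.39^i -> [-5.22, -28.14, -151.65, -817.4, -4405.81]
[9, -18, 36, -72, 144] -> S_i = 9*-2^i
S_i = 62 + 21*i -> [62, 83, 104, 125, 146]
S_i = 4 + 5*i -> [4, 9, 14, 19, 24]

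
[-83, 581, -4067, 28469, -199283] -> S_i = -83*-7^i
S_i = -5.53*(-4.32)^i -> [-5.53, 23.89, -103.2, 445.84, -1926.02]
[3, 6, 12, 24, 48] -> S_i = 3*2^i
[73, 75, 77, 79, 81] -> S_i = 73 + 2*i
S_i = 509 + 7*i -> [509, 516, 523, 530, 537]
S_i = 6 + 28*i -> [6, 34, 62, 90, 118]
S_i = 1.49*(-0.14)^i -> [1.49, -0.21, 0.03, -0.0, 0.0]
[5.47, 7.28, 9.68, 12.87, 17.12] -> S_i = 5.47*1.33^i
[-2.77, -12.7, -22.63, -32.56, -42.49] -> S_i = -2.77 + -9.93*i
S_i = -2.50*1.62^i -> [-2.5, -4.05, -6.56, -10.63, -17.22]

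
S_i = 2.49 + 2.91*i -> [2.49, 5.4, 8.31, 11.22, 14.13]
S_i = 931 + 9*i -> [931, 940, 949, 958, 967]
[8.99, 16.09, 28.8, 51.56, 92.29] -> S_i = 8.99*1.79^i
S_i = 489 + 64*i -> [489, 553, 617, 681, 745]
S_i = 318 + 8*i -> [318, 326, 334, 342, 350]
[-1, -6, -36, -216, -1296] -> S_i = -1*6^i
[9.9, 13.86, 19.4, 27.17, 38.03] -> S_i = 9.90*1.40^i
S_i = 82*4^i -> [82, 328, 1312, 5248, 20992]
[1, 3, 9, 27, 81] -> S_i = 1*3^i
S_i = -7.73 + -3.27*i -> [-7.73, -11.0, -14.27, -17.54, -20.81]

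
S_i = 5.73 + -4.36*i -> [5.73, 1.37, -2.99, -7.35, -11.71]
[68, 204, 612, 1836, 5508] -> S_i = 68*3^i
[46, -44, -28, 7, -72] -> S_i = Random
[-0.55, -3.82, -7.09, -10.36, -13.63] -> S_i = -0.55 + -3.27*i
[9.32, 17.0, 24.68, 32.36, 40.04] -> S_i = 9.32 + 7.68*i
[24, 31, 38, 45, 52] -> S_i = 24 + 7*i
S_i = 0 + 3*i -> [0, 3, 6, 9, 12]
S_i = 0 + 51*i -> [0, 51, 102, 153, 204]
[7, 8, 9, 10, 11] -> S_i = 7 + 1*i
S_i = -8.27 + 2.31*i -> [-8.27, -5.96, -3.65, -1.34, 0.97]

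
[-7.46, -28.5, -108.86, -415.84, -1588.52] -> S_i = -7.46*3.82^i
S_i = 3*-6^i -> [3, -18, 108, -648, 3888]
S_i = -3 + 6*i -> [-3, 3, 9, 15, 21]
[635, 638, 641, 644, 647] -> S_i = 635 + 3*i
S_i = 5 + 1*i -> [5, 6, 7, 8, 9]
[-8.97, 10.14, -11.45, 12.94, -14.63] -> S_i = -8.97*(-1.13)^i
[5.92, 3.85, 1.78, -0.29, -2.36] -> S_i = 5.92 + -2.07*i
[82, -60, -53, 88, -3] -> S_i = Random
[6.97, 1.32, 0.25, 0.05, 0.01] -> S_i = 6.97*0.19^i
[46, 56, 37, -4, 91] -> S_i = Random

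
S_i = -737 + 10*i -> [-737, -727, -717, -707, -697]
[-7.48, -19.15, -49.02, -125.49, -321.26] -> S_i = -7.48*2.56^i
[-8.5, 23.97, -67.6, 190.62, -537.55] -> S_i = -8.50*(-2.82)^i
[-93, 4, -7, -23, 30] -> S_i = Random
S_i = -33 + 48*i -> [-33, 15, 63, 111, 159]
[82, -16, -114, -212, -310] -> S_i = 82 + -98*i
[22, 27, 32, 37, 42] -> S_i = 22 + 5*i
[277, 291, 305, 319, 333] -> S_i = 277 + 14*i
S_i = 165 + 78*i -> [165, 243, 321, 399, 477]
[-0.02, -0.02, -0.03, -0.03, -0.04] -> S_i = -0.02*1.20^i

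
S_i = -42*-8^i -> [-42, 336, -2688, 21504, -172032]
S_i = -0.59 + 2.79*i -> [-0.59, 2.2, 4.99, 7.78, 10.57]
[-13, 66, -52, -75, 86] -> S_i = Random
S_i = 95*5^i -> [95, 475, 2375, 11875, 59375]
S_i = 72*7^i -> [72, 504, 3528, 24696, 172872]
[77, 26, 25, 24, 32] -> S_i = Random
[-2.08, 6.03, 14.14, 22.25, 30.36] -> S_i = -2.08 + 8.11*i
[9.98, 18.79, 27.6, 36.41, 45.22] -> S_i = 9.98 + 8.81*i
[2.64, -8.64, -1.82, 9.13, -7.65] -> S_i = Random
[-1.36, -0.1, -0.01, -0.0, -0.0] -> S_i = -1.36*0.07^i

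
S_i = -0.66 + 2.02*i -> [-0.66, 1.36, 3.38, 5.4, 7.42]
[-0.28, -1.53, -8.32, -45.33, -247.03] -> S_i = -0.28*5.45^i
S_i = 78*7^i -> [78, 546, 3822, 26754, 187278]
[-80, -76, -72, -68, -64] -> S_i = -80 + 4*i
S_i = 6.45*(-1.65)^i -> [6.45, -10.64, 17.56, -28.97, 47.81]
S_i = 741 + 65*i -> [741, 806, 871, 936, 1001]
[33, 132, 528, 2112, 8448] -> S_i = 33*4^i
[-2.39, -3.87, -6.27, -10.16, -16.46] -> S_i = -2.39*1.62^i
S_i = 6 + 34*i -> [6, 40, 74, 108, 142]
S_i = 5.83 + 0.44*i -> [5.83, 6.27, 6.71, 7.15, 7.59]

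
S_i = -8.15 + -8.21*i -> [-8.15, -16.36, -24.57, -32.78, -40.99]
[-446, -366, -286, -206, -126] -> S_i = -446 + 80*i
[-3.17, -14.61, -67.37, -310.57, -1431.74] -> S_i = -3.17*4.61^i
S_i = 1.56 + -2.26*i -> [1.56, -0.7, -2.96, -5.22, -7.48]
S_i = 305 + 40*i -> [305, 345, 385, 425, 465]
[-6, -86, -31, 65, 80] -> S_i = Random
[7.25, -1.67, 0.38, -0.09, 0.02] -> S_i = 7.25*(-0.23)^i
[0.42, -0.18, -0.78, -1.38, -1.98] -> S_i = 0.42 + -0.60*i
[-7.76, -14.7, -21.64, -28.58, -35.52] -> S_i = -7.76 + -6.94*i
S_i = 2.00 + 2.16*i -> [2.0, 4.16, 6.32, 8.48, 10.64]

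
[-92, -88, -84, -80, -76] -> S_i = -92 + 4*i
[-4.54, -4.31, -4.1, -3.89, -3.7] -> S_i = -4.54*0.95^i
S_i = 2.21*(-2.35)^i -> [2.21, -5.19, 12.2, -28.68, 67.4]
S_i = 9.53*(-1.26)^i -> [9.53, -12.01, 15.13, -19.06, 24.02]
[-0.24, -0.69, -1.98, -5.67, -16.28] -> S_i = -0.24*2.87^i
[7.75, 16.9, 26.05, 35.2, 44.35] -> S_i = 7.75 + 9.15*i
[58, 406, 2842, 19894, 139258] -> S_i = 58*7^i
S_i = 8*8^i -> [8, 64, 512, 4096, 32768]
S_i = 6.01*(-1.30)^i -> [6.01, -7.81, 10.16, -13.2, 17.17]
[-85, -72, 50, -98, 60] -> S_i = Random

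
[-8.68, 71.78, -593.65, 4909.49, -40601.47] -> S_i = -8.68*(-8.27)^i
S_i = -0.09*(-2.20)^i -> [-0.09, 0.2, -0.44, 0.96, -2.11]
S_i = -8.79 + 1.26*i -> [-8.79, -7.53, -6.27, -5.01, -3.75]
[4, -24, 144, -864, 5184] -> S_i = 4*-6^i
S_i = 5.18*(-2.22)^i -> [5.18, -11.5, 25.53, -56.67, 125.82]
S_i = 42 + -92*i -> [42, -50, -142, -234, -326]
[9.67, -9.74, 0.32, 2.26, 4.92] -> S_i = Random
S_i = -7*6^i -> [-7, -42, -252, -1512, -9072]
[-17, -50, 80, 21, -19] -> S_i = Random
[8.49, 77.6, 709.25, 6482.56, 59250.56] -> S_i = 8.49*9.14^i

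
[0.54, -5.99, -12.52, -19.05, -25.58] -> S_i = 0.54 + -6.53*i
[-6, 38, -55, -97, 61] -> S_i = Random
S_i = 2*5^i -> [2, 10, 50, 250, 1250]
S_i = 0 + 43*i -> [0, 43, 86, 129, 172]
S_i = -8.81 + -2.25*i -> [-8.81, -11.06, -13.31, -15.56, -17.81]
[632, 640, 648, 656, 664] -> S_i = 632 + 8*i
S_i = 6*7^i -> [6, 42, 294, 2058, 14406]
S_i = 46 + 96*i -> [46, 142, 238, 334, 430]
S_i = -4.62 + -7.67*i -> [-4.62, -12.29, -19.96, -27.63, -35.3]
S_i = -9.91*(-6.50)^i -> [-9.91, 64.42, -418.7, 2721.53, -17689.97]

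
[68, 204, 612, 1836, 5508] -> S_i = 68*3^i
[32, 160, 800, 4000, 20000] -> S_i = 32*5^i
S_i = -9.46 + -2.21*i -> [-9.46, -11.67, -13.88, -16.09, -18.3]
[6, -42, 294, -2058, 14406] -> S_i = 6*-7^i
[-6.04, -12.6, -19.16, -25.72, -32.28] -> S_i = -6.04 + -6.56*i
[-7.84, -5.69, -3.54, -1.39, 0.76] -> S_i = -7.84 + 2.15*i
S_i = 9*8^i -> [9, 72, 576, 4608, 36864]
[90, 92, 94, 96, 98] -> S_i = 90 + 2*i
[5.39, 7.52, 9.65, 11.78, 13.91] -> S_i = 5.39 + 2.13*i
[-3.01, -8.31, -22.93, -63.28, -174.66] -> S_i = -3.01*2.76^i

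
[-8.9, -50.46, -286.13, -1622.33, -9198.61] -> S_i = -8.90*5.67^i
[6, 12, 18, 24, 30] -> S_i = 6 + 6*i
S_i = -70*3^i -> [-70, -210, -630, -1890, -5670]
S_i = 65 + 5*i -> [65, 70, 75, 80, 85]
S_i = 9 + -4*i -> [9, 5, 1, -3, -7]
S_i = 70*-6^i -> [70, -420, 2520, -15120, 90720]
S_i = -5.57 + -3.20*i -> [-5.57, -8.77, -11.97, -15.17, -18.37]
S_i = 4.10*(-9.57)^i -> [4.1, -39.24, 375.5, -3593.52, 34389.96]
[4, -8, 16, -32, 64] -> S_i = 4*-2^i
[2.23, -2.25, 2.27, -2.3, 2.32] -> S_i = 2.23*(-1.01)^i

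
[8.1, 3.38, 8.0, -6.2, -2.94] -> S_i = Random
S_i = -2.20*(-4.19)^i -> [-2.2, 9.22, -38.62, 161.83, -678.08]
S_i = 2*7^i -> [2, 14, 98, 686, 4802]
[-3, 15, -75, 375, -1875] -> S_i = -3*-5^i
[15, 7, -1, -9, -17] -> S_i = 15 + -8*i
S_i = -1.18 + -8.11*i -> [-1.18, -9.29, -17.4, -25.51, -33.62]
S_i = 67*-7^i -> [67, -469, 3283, -22981, 160867]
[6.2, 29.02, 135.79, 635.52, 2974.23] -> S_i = 6.20*4.68^i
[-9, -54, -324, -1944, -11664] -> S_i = -9*6^i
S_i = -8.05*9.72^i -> [-8.05, -78.25, -760.55, -7392.56, -71855.65]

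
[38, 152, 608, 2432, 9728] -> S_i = 38*4^i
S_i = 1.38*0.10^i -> [1.38, 0.14, 0.01, 0.0, 0.0]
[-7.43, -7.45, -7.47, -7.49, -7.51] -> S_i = -7.43 + -0.02*i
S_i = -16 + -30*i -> [-16, -46, -76, -106, -136]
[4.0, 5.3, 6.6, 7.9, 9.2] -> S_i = 4.00 + 1.30*i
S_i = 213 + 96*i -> [213, 309, 405, 501, 597]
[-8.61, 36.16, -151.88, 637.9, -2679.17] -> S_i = -8.61*(-4.20)^i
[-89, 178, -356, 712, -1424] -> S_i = -89*-2^i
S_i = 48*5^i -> [48, 240, 1200, 6000, 30000]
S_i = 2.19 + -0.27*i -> [2.19, 1.92, 1.65, 1.38, 1.11]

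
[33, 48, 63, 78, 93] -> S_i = 33 + 15*i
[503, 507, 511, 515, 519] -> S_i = 503 + 4*i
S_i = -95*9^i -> [-95, -855, -7695, -69255, -623295]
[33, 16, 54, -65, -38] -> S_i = Random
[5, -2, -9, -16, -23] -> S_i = 5 + -7*i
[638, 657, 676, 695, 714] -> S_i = 638 + 19*i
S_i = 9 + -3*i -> [9, 6, 3, 0, -3]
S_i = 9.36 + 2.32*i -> [9.36, 11.68, 14.0, 16.32, 18.64]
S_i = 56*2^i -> [56, 112, 224, 448, 896]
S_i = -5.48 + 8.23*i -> [-5.48, 2.75, 10.98, 19.21, 27.44]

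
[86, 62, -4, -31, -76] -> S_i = Random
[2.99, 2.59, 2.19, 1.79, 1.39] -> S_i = 2.99 + -0.40*i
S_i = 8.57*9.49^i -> [8.57, 81.33, 771.82, 7324.52, 69509.74]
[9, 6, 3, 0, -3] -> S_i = 9 + -3*i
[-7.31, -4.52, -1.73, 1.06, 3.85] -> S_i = -7.31 + 2.79*i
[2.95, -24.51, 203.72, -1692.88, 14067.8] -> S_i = 2.95*(-8.31)^i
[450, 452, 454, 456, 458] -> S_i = 450 + 2*i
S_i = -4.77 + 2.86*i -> [-4.77, -1.91, 0.95, 3.81, 6.67]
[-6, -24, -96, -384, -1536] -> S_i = -6*4^i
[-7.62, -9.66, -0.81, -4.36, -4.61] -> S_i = Random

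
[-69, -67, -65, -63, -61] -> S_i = -69 + 2*i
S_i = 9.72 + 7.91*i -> [9.72, 17.63, 25.54, 33.45, 41.36]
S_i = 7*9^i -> [7, 63, 567, 5103, 45927]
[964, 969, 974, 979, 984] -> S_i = 964 + 5*i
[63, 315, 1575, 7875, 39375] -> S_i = 63*5^i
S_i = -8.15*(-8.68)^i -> [-8.15, 70.74, -614.04, 5329.87, -46263.29]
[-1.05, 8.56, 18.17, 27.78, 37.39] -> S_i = -1.05 + 9.61*i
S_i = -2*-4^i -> [-2, 8, -32, 128, -512]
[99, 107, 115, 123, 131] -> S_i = 99 + 8*i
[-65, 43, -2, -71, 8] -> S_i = Random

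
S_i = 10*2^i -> [10, 20, 40, 80, 160]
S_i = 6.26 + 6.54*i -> [6.26, 12.8, 19.34, 25.88, 32.42]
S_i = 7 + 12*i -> [7, 19, 31, 43, 55]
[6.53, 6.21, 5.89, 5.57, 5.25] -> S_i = 6.53 + -0.32*i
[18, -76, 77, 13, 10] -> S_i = Random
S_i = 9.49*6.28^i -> [9.49, 59.6, 374.27, 2350.42, 14760.63]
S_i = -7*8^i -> [-7, -56, -448, -3584, -28672]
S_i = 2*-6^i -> [2, -12, 72, -432, 2592]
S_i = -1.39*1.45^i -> [-1.39, -2.02, -2.92, -4.24, -6.14]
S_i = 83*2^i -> [83, 166, 332, 664, 1328]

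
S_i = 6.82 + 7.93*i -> [6.82, 14.75, 22.68, 30.61, 38.54]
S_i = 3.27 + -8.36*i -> [3.27, -5.09, -13.45, -21.81, -30.17]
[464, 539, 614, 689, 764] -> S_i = 464 + 75*i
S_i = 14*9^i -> [14, 126, 1134, 10206, 91854]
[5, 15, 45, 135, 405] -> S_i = 5*3^i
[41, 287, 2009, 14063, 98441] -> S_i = 41*7^i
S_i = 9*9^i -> [9, 81, 729, 6561, 59049]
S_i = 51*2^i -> [51, 102, 204, 408, 816]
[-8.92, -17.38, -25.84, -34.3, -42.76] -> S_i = -8.92 + -8.46*i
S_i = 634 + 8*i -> [634, 642, 650, 658, 666]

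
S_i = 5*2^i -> [5, 10, 20, 40, 80]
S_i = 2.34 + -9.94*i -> [2.34, -7.6, -17.54, -27.48, -37.42]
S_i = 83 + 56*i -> [83, 139, 195, 251, 307]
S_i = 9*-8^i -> [9, -72, 576, -4608, 36864]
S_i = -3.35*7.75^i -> [-3.35, -25.96, -201.21, -1559.37, -12085.14]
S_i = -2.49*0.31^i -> [-2.49, -0.77, -0.24, -0.07, -0.02]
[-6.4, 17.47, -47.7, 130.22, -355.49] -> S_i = -6.40*(-2.73)^i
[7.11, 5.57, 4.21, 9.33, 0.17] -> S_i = Random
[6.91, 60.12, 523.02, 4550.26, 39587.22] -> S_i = 6.91*8.70^i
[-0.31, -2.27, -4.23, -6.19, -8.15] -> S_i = -0.31 + -1.96*i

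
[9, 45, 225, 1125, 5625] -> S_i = 9*5^i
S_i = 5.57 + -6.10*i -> [5.57, -0.53, -6.63, -12.73, -18.83]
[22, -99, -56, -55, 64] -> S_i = Random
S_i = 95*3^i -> [95, 285, 855, 2565, 7695]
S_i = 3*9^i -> [3, 27, 243, 2187, 19683]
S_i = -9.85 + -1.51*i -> [-9.85, -11.36, -12.87, -14.38, -15.89]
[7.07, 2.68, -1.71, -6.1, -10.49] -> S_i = 7.07 + -4.39*i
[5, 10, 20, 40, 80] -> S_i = 5*2^i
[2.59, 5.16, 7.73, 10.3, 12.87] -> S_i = 2.59 + 2.57*i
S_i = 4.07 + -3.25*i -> [4.07, 0.82, -2.43, -5.68, -8.93]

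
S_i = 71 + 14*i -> [71, 85, 99, 113, 127]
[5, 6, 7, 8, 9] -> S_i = 5 + 1*i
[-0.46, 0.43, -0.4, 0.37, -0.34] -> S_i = -0.46*(-0.93)^i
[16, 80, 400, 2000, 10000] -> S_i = 16*5^i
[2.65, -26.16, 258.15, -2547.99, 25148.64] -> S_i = 2.65*(-9.87)^i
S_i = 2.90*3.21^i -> [2.9, 9.31, 29.88, 95.92, 307.91]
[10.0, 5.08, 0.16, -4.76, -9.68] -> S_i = 10.00 + -4.92*i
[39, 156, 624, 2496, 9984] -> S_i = 39*4^i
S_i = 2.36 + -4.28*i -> [2.36, -1.92, -6.2, -10.48, -14.76]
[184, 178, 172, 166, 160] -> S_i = 184 + -6*i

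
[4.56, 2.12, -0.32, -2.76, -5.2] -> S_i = 4.56 + -2.44*i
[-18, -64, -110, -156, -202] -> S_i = -18 + -46*i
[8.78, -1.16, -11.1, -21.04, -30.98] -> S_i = 8.78 + -9.94*i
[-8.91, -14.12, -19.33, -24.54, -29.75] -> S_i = -8.91 + -5.21*i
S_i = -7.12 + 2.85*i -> [-7.12, -4.27, -1.42, 1.43, 4.28]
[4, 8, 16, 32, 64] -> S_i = 4*2^i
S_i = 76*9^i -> [76, 684, 6156, 55404, 498636]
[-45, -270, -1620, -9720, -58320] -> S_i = -45*6^i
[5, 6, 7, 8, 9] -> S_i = 5 + 1*i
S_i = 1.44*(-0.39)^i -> [1.44, -0.56, 0.22, -0.09, 0.03]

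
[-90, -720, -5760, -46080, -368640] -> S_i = -90*8^i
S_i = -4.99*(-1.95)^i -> [-4.99, 9.73, -18.97, 37.0, -72.15]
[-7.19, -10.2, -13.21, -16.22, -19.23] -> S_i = -7.19 + -3.01*i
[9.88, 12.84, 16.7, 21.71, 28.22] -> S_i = 9.88*1.30^i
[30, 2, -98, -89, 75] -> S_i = Random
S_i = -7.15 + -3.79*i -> [-7.15, -10.94, -14.73, -18.52, -22.31]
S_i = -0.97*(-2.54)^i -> [-0.97, 2.46, -6.26, 15.9, -40.37]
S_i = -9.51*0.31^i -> [-9.51, -2.95, -0.91, -0.28, -0.09]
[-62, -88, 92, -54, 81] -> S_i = Random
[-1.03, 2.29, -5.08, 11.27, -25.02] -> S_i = -1.03*(-2.22)^i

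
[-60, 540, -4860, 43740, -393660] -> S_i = -60*-9^i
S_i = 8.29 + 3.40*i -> [8.29, 11.69, 15.09, 18.49, 21.89]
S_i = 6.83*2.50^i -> [6.83, 17.08, 42.69, 106.72, 266.8]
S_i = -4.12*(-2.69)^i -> [-4.12, 11.08, -29.81, 80.2, -215.73]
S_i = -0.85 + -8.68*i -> [-0.85, -9.53, -18.21, -26.89, -35.57]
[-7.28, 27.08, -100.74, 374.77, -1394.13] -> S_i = -7.28*(-3.72)^i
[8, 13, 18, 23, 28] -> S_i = 8 + 5*i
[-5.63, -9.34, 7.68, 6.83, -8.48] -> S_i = Random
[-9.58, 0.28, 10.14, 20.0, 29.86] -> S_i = -9.58 + 9.86*i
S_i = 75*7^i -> [75, 525, 3675, 25725, 180075]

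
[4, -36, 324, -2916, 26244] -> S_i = 4*-9^i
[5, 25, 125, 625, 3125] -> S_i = 5*5^i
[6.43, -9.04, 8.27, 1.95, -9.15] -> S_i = Random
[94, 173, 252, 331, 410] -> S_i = 94 + 79*i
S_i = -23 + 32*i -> [-23, 9, 41, 73, 105]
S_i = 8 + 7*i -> [8, 15, 22, 29, 36]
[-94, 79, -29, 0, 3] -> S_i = Random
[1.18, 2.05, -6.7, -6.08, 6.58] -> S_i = Random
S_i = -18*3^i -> [-18, -54, -162, -486, -1458]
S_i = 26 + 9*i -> [26, 35, 44, 53, 62]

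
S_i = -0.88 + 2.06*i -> [-0.88, 1.18, 3.24, 5.3, 7.36]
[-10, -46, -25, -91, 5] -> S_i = Random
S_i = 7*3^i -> [7, 21, 63, 189, 567]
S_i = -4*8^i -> [-4, -32, -256, -2048, -16384]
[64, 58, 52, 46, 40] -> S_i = 64 + -6*i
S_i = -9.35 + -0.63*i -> [-9.35, -9.98, -10.61, -11.24, -11.87]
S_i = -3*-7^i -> [-3, 21, -147, 1029, -7203]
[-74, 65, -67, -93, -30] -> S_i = Random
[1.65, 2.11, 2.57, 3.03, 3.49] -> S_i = 1.65 + 0.46*i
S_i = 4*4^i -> [4, 16, 64, 256, 1024]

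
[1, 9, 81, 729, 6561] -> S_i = 1*9^i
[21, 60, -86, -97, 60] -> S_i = Random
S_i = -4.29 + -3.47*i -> [-4.29, -7.76, -11.23, -14.7, -18.17]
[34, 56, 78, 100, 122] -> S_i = 34 + 22*i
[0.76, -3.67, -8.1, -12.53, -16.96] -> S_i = 0.76 + -4.43*i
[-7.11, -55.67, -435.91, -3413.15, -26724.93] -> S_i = -7.11*7.83^i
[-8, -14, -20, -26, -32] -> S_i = -8 + -6*i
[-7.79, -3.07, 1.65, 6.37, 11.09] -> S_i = -7.79 + 4.72*i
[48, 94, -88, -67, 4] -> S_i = Random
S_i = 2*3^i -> [2, 6, 18, 54, 162]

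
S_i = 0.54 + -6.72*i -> [0.54, -6.18, -12.9, -19.62, -26.34]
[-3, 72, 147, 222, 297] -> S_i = -3 + 75*i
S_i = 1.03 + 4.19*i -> [1.03, 5.22, 9.41, 13.6, 17.79]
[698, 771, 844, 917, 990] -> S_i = 698 + 73*i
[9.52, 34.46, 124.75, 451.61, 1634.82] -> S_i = 9.52*3.62^i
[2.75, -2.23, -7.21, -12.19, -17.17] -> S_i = 2.75 + -4.98*i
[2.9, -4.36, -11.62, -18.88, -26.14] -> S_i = 2.90 + -7.26*i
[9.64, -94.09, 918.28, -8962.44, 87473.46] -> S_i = 9.64*(-9.76)^i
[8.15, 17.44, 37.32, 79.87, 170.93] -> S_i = 8.15*2.14^i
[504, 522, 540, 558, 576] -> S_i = 504 + 18*i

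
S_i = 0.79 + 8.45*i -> [0.79, 9.24, 17.69, 26.14, 34.59]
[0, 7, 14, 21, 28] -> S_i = 0 + 7*i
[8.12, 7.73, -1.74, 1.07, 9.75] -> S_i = Random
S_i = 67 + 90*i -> [67, 157, 247, 337, 427]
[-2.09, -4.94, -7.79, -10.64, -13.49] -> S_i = -2.09 + -2.85*i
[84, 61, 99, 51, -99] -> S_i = Random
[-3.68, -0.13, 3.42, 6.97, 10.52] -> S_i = -3.68 + 3.55*i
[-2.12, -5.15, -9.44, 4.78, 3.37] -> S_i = Random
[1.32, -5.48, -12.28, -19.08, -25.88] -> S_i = 1.32 + -6.80*i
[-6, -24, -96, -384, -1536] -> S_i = -6*4^i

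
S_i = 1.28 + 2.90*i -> [1.28, 4.18, 7.08, 9.98, 12.88]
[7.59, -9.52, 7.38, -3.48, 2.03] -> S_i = Random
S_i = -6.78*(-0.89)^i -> [-6.78, 6.03, -5.37, 4.78, -4.25]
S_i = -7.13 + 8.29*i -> [-7.13, 1.16, 9.45, 17.74, 26.03]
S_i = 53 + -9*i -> [53, 44, 35, 26, 17]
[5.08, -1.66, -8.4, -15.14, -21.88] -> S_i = 5.08 + -6.74*i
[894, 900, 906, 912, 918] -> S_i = 894 + 6*i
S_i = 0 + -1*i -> [0, -1, -2, -3, -4]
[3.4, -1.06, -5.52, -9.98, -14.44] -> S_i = 3.40 + -4.46*i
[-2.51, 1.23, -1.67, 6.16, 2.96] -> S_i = Random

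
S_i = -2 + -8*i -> [-2, -10, -18, -26, -34]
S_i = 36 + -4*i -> [36, 32, 28, 24, 20]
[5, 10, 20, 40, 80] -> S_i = 5*2^i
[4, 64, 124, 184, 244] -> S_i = 4 + 60*i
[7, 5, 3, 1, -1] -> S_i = 7 + -2*i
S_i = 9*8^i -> [9, 72, 576, 4608, 36864]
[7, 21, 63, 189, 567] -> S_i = 7*3^i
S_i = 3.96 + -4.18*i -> [3.96, -0.22, -4.4, -8.58, -12.76]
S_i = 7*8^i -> [7, 56, 448, 3584, 28672]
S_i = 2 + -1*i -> [2, 1, 0, -1, -2]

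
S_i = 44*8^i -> [44, 352, 2816, 22528, 180224]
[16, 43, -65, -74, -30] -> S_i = Random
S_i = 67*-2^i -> [67, -134, 268, -536, 1072]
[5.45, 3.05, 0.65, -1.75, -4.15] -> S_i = 5.45 + -2.40*i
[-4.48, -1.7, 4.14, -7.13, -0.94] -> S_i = Random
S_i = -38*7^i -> [-38, -266, -1862, -13034, -91238]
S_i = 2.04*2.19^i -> [2.04, 4.47, 9.78, 21.43, 46.93]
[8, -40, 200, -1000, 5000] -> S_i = 8*-5^i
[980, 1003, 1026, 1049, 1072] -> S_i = 980 + 23*i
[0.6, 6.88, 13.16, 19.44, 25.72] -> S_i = 0.60 + 6.28*i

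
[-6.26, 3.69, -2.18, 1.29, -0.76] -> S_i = -6.26*(-0.59)^i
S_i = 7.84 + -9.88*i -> [7.84, -2.04, -11.92, -21.8, -31.68]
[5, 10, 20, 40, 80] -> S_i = 5*2^i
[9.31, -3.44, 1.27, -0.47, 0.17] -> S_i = 9.31*(-0.37)^i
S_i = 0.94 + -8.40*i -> [0.94, -7.46, -15.86, -24.26, -32.66]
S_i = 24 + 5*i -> [24, 29, 34, 39, 44]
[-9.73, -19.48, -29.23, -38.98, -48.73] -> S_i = -9.73 + -9.75*i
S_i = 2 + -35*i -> [2, -33, -68, -103, -138]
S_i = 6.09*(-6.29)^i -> [6.09, -38.31, 240.95, -1515.55, 9532.79]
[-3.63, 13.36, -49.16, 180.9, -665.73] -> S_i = -3.63*(-3.68)^i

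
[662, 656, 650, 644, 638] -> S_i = 662 + -6*i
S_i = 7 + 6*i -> [7, 13, 19, 25, 31]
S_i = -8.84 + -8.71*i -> [-8.84, -17.55, -26.26, -34.97, -43.68]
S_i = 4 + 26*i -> [4, 30, 56, 82, 108]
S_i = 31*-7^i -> [31, -217, 1519, -10633, 74431]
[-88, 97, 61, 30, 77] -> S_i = Random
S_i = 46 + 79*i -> [46, 125, 204, 283, 362]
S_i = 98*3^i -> [98, 294, 882, 2646, 7938]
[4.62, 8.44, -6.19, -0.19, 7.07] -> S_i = Random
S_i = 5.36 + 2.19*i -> [5.36, 7.55, 9.74, 11.93, 14.12]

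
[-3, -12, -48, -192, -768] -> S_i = -3*4^i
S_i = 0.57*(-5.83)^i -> [0.57, -3.32, 19.37, -112.95, 658.49]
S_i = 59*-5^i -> [59, -295, 1475, -7375, 36875]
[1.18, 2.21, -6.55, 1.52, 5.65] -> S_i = Random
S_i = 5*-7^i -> [5, -35, 245, -1715, 12005]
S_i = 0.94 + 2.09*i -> [0.94, 3.03, 5.12, 7.21, 9.3]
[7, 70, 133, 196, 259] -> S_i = 7 + 63*i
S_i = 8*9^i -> [8, 72, 648, 5832, 52488]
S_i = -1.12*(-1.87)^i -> [-1.12, 2.09, -3.92, 7.32, -13.7]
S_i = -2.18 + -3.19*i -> [-2.18, -5.37, -8.56, -11.75, -14.94]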